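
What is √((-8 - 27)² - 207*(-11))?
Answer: √3502 ≈ 59.178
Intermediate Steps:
√((-8 - 27)² - 207*(-11)) = √((-35)² + 2277) = √(1225 + 2277) = √3502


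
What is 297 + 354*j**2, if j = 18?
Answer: 114993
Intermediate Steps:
297 + 354*j**2 = 297 + 354*18**2 = 297 + 354*324 = 297 + 114696 = 114993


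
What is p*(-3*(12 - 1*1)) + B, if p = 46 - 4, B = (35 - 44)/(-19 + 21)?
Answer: -2781/2 ≈ -1390.5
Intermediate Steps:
B = -9/2 ≈ -4.5000
p = 42
p*(-3*(12 - 1*1)) + B = 42*(-3*(12 - 1*1)) - 9/2 = 42*(-3*(12 - 1)) - 9/2 = 42*(-3*11) - 9/2 = 42*(-33) - 9/2 = -1386 - 9/2 = -2781/2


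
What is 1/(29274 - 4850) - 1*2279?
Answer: -55662295/24424 ≈ -2279.0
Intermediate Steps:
1/(29274 - 4850) - 1*2279 = 1/24424 - 2279 = -55662295/24424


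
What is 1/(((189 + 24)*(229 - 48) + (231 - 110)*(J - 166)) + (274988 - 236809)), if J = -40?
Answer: 1/51806 ≈ 1.9303e-5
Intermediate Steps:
1/(((189 + 24)*(229 - 48) + (231 - 110)*(J - 166)) + (274988 - 236809)) = 1/(((189 + 24)*(229 - 48) + (231 - 110)*(-40 - 166)) + (274988 - 236809)) = 1/((213*181 + 121*(-206)) + 38179) = 1/((38553 - 24926) + 38179) = 1/(13627 + 38179) = 1/51806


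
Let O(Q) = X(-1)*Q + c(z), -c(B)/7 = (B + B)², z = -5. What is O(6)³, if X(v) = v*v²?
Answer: -351895816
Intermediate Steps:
c(B) = -28*B² (c(B) = -7*(B + B)² = -7*4*B² = -28*B²)
X(v) = v³
O(Q) = -700 - Q (O(Q) = (-1)³*Q - 28*(-5)² = -Q - 28*25 = -Q - 700 = -700 - Q)
O(6)³ = (-700 - 1*6)³ = (-700 - 6)³ = (-706)³ = -351895816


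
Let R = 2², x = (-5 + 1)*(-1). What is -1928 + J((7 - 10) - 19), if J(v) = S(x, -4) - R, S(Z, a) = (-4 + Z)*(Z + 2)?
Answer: -1932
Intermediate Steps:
x = 4 (x = -4*(-1) = 4)
R = 4
S(Z, a) = (-4 + Z)*(2 + Z)
J(v) = -4 (J(v) = (-8 + 4² - 2*4) - 1*4 = (-8 + 16 - 8) - 4 = 0 - 4 = -4)
-1928 + J((7 - 10) - 19) = -1928 - 4 = -1932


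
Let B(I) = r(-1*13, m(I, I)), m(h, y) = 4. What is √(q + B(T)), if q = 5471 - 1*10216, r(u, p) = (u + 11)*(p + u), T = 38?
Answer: I*√4727 ≈ 68.753*I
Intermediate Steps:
r(u, p) = (11 + u)*(p + u)
B(I) = 18 (B(I) = (-1*13)² + 11*4 + 11*(-1*13) + 4*(-1*13) = (-13)² + 44 + 11*(-13) + 4*(-13) = 169 + 44 - 143 - 52 = 18)
q = -4745 (q = 5471 - 10216 = -4745)
√(q + B(T)) = √(-4745 + 18) = √(-4727) = I*√4727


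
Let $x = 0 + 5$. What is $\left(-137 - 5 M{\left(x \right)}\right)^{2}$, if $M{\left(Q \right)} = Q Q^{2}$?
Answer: $580644$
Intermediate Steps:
$x = 5$
$M{\left(Q \right)} = Q^{3}$
$\left(-137 - 5 M{\left(x \right)}\right)^{2} = \left(-137 - 5 \cdot 5^{3}\right)^{2} = \left(-137 - 625\right)^{2} = \left(-762\right)^{2} = 580644$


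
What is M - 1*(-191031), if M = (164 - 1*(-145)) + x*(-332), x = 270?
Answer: 101700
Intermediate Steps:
M = -89331 (M = (164 - 1*(-145)) + 270*(-332) = (164 + 145) - 89640 = 309 - 89640 = -89331)
M - 1*(-191031) = -89331 - 1*(-191031) = -89331 + 191031 = 101700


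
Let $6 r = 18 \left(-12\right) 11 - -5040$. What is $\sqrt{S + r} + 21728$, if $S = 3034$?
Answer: $21728 + \sqrt{3478} \approx 21787.0$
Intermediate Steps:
$r = 444$ ($r = \frac{18 \left(-12\right) 11 - -5040}{6} = \frac{\left(-216\right) 11 + 5040}{6} = \frac{-2376 + 5040}{6} = \frac{1}{6} \cdot 2664 = 444$)
$\sqrt{S + r} + 21728 = \sqrt{3034 + 444} + 21728 = \sqrt{3478} + 21728 = 21728 + \sqrt{3478}$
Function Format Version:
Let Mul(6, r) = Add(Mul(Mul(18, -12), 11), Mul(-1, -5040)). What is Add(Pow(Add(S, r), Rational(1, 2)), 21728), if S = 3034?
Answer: Add(21728, Pow(3478, Rational(1, 2))) ≈ 21787.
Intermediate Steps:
r = 444 (r = Mul(Rational(1, 6), Add(Mul(Mul(18, -12), 11), Mul(-1, -5040))) = Mul(Rational(1, 6), Add(Mul(-216, 11), 5040)) = Mul(Rational(1, 6), Add(-2376, 5040)) = Mul(Rational(1, 6), 2664) = 444)
Add(Pow(Add(S, r), Rational(1, 2)), 21728) = Add(Pow(Add(3034, 444), Rational(1, 2)), 21728) = Add(Pow(3478, Rational(1, 2)), 21728) = Add(21728, Pow(3478, Rational(1, 2)))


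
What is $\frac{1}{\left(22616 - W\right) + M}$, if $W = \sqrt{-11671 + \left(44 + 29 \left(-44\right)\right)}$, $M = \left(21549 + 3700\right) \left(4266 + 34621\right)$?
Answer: $\frac{327293493}{321363091680427448} + \frac{i \sqrt{12903}}{964089275041282344} \approx 1.0185 \cdot 10^{-9} + 1.1782 \cdot 10^{-16} i$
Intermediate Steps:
$M = 981857863$ ($M = 25249 \cdot 38887 = 981857863$)
$W = i \sqrt{12903}$ ($W = \sqrt{-11671 + \left(44 - 1276\right)} = \sqrt{-11671 - 1232} = \sqrt{-12903} = i \sqrt{12903} \approx 113.59 i$)
$\frac{1}{\left(22616 - W\right) + M} = \frac{1}{\left(22616 - i \sqrt{12903}\right) + 981857863} = \frac{1}{981880479 - i \sqrt{12903}}$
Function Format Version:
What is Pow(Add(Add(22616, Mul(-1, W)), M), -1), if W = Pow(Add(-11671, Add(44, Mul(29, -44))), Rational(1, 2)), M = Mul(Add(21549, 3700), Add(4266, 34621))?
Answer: Add(Rational(327293493, 321363091680427448), Mul(Rational(1, 964089275041282344), I, Pow(12903, Rational(1, 2)))) ≈ Add(1.0185e-9, Mul(1.1782e-16, I))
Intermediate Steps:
M = 981857863 (M = Mul(25249, 38887) = 981857863)
W = Mul(I, Pow(12903, Rational(1, 2))) (W = Pow(Add(-11671, Add(44, -1276)), Rational(1, 2)) = Pow(Add(-11671, -1232), Rational(1, 2)) = Pow(-12903, Rational(1, 2)) = Mul(I, Pow(12903, Rational(1, 2))) ≈ Mul(113.59, I))
Pow(Add(Add(22616, Mul(-1, W)), M), -1) = Pow(Add(Add(22616, Mul(-1, Mul(I, Pow(12903, Rational(1, 2))))), 981857863), -1) = Pow(Add(Add(22616, Mul(-1, I, Pow(12903, Rational(1, 2)))), 981857863), -1) = Pow(Add(981880479, Mul(-1, I, Pow(12903, Rational(1, 2)))), -1)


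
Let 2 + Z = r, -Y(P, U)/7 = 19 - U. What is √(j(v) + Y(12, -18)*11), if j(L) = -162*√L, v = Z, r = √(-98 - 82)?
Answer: √(-2849 - 162*√2*√(-1 + 3*I*√5)) ≈ 3.9611 - 57.046*I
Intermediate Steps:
Y(P, U) = -133 + 7*U (Y(P, U) = -7*(19 - U) = -133 + 7*U)
r = 6*I*√5 (r = √(-180) = 6*I*√5 ≈ 13.416*I)
Z = -2 + 6*I*√5 ≈ -2.0 + 13.416*I
v = -2 + 6*I*√5 ≈ -2.0 + 13.416*I
√(j(v) + Y(12, -18)*11) = √(-162*√(-2 + 6*I*√5) + (-133 + 7*(-18))*11) = √(-162*√(-2 + 6*I*√5) + (-133 - 126)*11) = √(-162*√(-2 + 6*I*√5) - 259*11) = √(-162*√(-2 + 6*I*√5) - 2849) = √(-2849 - 162*√(-2 + 6*I*√5))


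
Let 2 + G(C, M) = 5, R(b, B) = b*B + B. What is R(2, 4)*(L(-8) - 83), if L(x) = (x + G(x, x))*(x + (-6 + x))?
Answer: 324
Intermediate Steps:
R(b, B) = B + B*b (R(b, B) = B*b + B = B + B*b)
G(C, M) = 3 (G(C, M) = -2 + 5 = 3)
L(x) = (-6 + 2*x)*(3 + x) (L(x) = (x + 3)*(x + (-6 + x)) = (3 + x)*(-6 + 2*x) = (-6 + 2*x)*(3 + x))
R(2, 4)*(L(-8) - 83) = (4*(1 + 2))*((-18 + 2*(-8)**2) - 83) = (4*3)*((-18 + 2*64) - 83) = 12*((-18 + 128) - 83) = 12*(110 - 83) = 12*27 = 324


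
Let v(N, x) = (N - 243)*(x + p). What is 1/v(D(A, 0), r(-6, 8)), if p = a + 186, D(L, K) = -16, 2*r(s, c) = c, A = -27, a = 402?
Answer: -1/153328 ≈ -6.5220e-6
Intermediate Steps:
r(s, c) = c/2
p = 588 (p = 402 + 186 = 588)
v(N, x) = (-243 + N)*(588 + x) (v(N, x) = (N - 243)*(x + 588) = (-243 + N)*(588 + x))
1/v(D(A, 0), r(-6, 8)) = 1/(-142884 - 243*8/2 + 588*(-16) - 8*8) = 1/(-142884 - 243*4 - 9408 - 16*4) = 1/(-142884 - 972 - 9408 - 64) = 1/(-153328) = -1/153328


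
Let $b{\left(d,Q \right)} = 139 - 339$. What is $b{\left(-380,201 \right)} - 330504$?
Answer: $-330704$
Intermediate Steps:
$b{\left(d,Q \right)} = -200$ ($b{\left(d,Q \right)} = 139 - 339 = -200$)
$b{\left(-380,201 \right)} - 330504 = -200 - 330504 = -330704$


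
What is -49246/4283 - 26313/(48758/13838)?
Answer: -780962036335/104415257 ≈ -7479.4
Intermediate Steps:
-49246/4283 - 26313/(48758/13838) = -49246*1/4283 - 26313/(48758*(1/13838)) = -49246/4283 - 26313/24379/6919 = -49246/4283 - 26313*6919/24379 = -49246/4283 - 182059647/24379 = -780962036335/104415257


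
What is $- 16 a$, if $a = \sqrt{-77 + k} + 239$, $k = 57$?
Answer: $-3824 - 32 i \sqrt{5} \approx -3824.0 - 71.554 i$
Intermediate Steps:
$a = 239 + 2 i \sqrt{5}$ ($a = \sqrt{-77 + 57} + 239 = \sqrt{-20} + 239 = 2 i \sqrt{5} + 239 = 239 + 2 i \sqrt{5} \approx 239.0 + 4.4721 i$)
$- 16 a = - 16 \left(239 + 2 i \sqrt{5}\right) = -3824 - 32 i \sqrt{5}$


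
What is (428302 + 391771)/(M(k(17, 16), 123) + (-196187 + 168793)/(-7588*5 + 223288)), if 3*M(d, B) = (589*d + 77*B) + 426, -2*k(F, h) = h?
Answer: 227998335606/480473599 ≈ 474.53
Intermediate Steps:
k(F, h) = -h/2
M(d, B) = 142 + 77*B/3 + 589*d/3 (M(d, B) = ((589*d + 77*B) + 426)/3 = ((77*B + 589*d) + 426)/3 = (426 + 77*B + 589*d)/3 = 142 + 77*B/3 + 589*d/3)
(428302 + 391771)/(M(k(17, 16), 123) + (-196187 + 168793)/(-7588*5 + 223288)) = (428302 + 391771)/((142 + (77/3)*123 + 589*(-1/2*16)/3) + (-196187 + 168793)/(-7588*5 + 223288)) = 820073/((142 + 3157 + (589/3)*(-8)) - 27394/(-37940 + 223288)) = 820073/((142 + 3157 - 4712/3) - 27394/185348) = 820073/(5185/3 - 27394*1/185348) = 820073/(5185/3 - 13697/92674) = 820073/(480473599/278022) = 820073*(278022/480473599) = 227998335606/480473599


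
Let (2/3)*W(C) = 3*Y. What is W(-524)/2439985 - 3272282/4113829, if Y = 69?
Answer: -15966083303731/20075362105130 ≈ -0.79531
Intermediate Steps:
W(C) = 621/2 (W(C) = 3*(3*69)/2 = (3/2)*207 = 621/2)
W(-524)/2439985 - 3272282/4113829 = (621/2)/2439985 - 3272282/4113829 = (621/2)*(1/2439985) - 3272282*1/4113829 = 621/4879970 - 3272282/4113829 = -15966083303731/20075362105130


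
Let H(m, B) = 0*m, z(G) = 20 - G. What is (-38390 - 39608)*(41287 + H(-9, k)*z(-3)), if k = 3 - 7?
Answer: -3220303426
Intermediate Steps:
k = -4
H(m, B) = 0
(-38390 - 39608)*(41287 + H(-9, k)*z(-3)) = (-38390 - 39608)*(41287 + 0*(20 - 1*(-3))) = -77998*(41287 + 0*(20 + 3)) = -77998*(41287 + 0*23) = -77998*(41287 + 0) = -77998*41287 = -3220303426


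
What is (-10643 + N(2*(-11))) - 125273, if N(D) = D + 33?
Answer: -135905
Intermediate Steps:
N(D) = 33 + D
(-10643 + N(2*(-11))) - 125273 = (-10643 + (33 + 2*(-11))) - 125273 = (-10643 + (33 - 22)) - 125273 = (-10643 + 11) - 125273 = -10632 - 125273 = -135905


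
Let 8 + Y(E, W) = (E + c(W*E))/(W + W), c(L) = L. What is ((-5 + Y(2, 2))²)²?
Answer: 279841/16 ≈ 17490.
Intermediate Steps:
Y(E, W) = -8 + (E + E*W)/(2*W) (Y(E, W) = -8 + (E + W*E)/(W + W) = -8 + (E + E*W)/((2*W)) = -8 + (E + E*W)*(1/(2*W)) = -8 + (E + E*W)/(2*W))
((-5 + Y(2, 2))²)² = ((-5 + (-8 + (½)*2 + (½)*2/2))²)² = ((-5 + (-8 + 1 + (½)*2*(½)))²)² = ((-5 + (-8 + 1 + ½))²)² = ((-5 - 13/2)²)² = ((-23/2)²)² = (529/4)² = 279841/16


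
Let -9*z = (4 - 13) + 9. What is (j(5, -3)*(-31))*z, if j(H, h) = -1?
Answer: 0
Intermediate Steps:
z = 0 (z = -((4 - 13) + 9)/9 = -(-9 + 9)/9 = -1/9*0 = 0)
(j(5, -3)*(-31))*z = -1*(-31)*0 = 31*0 = 0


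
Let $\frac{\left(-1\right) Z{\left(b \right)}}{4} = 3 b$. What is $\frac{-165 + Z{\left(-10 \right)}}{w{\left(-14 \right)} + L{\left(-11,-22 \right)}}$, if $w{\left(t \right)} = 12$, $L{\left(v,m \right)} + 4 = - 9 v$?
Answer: $- \frac{45}{107} \approx -0.42056$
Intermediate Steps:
$L{\left(v,m \right)} = -4 - 9 v$
$Z{\left(b \right)} = - 12 b$ ($Z{\left(b \right)} = - 4 \cdot 3 b = - 12 b$)
$\frac{-165 + Z{\left(-10 \right)}}{w{\left(-14 \right)} + L{\left(-11,-22 \right)}} = \frac{-165 - -120}{12 - -95} = \frac{-165 + 120}{12 + \left(-4 + 99\right)} = - \frac{45}{12 + 95} = - \frac{45}{107}$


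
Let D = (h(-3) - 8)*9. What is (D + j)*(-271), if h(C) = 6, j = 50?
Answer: -8672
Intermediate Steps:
D = -18 (D = (6 - 8)*9 = -2*9 = -18)
(D + j)*(-271) = (-18 + 50)*(-271) = 32*(-271) = -8672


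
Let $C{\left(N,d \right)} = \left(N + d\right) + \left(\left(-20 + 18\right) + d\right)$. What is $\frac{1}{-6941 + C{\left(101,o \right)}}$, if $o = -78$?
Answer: $- \frac{1}{6998} \approx -0.0001429$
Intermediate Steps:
$C{\left(N,d \right)} = -2 + N + 2 d$ ($C{\left(N,d \right)} = \left(N + d\right) + \left(-2 + d\right) = -2 + N + 2 d$)
$\frac{1}{-6941 + C{\left(101,o \right)}} = \frac{1}{-6941 + \left(-2 + 101 + 2 \left(-78\right)\right)} = \frac{1}{-6941 - 57} = \frac{1}{-6998} = - \frac{1}{6998}$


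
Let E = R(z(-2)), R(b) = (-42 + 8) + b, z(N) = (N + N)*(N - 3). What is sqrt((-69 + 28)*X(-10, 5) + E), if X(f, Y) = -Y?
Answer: sqrt(191) ≈ 13.820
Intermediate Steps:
z(N) = 2*N*(-3 + N) (z(N) = (2*N)*(-3 + N) = 2*N*(-3 + N))
R(b) = -34 + b
E = -14 (E = -34 + 2*(-2)*(-3 - 2) = -34 + 2*(-2)*(-5) = -34 + 20 = -14)
sqrt((-69 + 28)*X(-10, 5) + E) = sqrt((-69 + 28)*(-1*5) - 14) = sqrt(-41*(-5) - 14) = sqrt(205 - 14) = sqrt(191)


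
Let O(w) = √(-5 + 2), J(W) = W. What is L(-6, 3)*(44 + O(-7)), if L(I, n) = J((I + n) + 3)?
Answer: 0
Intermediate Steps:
O(w) = I*√3 (O(w) = √(-3) = I*√3)
L(I, n) = 3 + I + n (L(I, n) = (I + n) + 3 = 3 + I + n)
L(-6, 3)*(44 + O(-7)) = (3 - 6 + 3)*(44 + I*√3) = 0*(44 + I*√3) = 0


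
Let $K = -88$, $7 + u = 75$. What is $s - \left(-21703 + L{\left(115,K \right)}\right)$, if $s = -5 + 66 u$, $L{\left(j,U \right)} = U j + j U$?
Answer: $46426$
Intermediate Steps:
$u = 68$ ($u = -7 + 75 = 68$)
$L{\left(j,U \right)} = 2 U j$ ($L{\left(j,U \right)} = U j + U j = 2 U j$)
$s = 4483$ ($s = -5 + 66 \cdot 68 = -5 + 4488 = 4483$)
$s - \left(-21703 + L{\left(115,K \right)}\right) = 4483 - \left(-21703 + 2 \left(-88\right) 115\right) = 4483 - \left(-21703 - 20240\right) = 4483 - -41943 = 4483 + 41943 = 46426$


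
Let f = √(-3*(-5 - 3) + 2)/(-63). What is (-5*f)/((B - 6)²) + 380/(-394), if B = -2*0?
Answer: -190/197 + 5*√26/2268 ≈ -0.95323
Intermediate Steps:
f = -√26/63 (f = √(-3*(-8) + 2)*(-1/63) = √(24 + 2)*(-1/63) = √26*(-1/63) = -√26/63 ≈ -0.080937)
B = 0
(-5*f)/((B - 6)²) + 380/(-394) = (-(-5)*√26/63)/((0 - 6)²) + 380/(-394) = (5*√26/63)/((-6)²) + 380*(-1/394) = (5*√26/63)/36 - 190/197 = (5*√26/63)*(1/36) - 190/197 = 5*√26/2268 - 190/197 = -190/197 + 5*√26/2268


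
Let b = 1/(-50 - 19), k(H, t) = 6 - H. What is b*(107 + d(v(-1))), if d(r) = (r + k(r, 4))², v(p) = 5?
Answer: -143/69 ≈ -2.0725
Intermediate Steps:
b = -1/69 (b = 1/(-69) = -1/69 ≈ -0.014493)
d(r) = 36 (d(r) = (r + (6 - r))² = 6² = 36)
b*(107 + d(v(-1))) = -(107 + 36)/69 = -1/69*143 = -143/69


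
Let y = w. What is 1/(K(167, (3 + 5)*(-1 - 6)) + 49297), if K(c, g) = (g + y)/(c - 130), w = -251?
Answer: 37/1823682 ≈ 2.0289e-5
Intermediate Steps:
y = -251
K(c, g) = (-251 + g)/(-130 + c) (K(c, g) = (g - 251)/(c - 130) = (-251 + g)/(-130 + c))
1/(K(167, (3 + 5)*(-1 - 6)) + 49297) = 1/((-251 + (3 + 5)*(-1 - 6))/(-130 + 167) + 49297) = 1/((-251 + 8*(-7))/37 + 49297) = 1/((-251 - 56)/37 + 49297) = 1/((1/37)*(-307) + 49297) = 1/(-307/37 + 49297) = 1/(1823682/37) = 37/1823682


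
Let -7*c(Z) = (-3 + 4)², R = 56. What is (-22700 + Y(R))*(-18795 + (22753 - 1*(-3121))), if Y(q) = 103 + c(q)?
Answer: -1119756220/7 ≈ -1.5997e+8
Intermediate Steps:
c(Z) = -⅐ (c(Z) = -(-3 + 4)²/7 = -⅐*1² = -⅐*1 = -⅐)
Y(q) = 720/7 (Y(q) = 103 - ⅐ = 720/7)
(-22700 + Y(R))*(-18795 + (22753 - 1*(-3121))) = (-22700 + 720/7)*(-18795 + (22753 - 1*(-3121))) = -158180*(-18795 + (22753 + 3121))/7 = -158180*(-18795 + 25874)/7 = -158180/7*7079 = -1119756220/7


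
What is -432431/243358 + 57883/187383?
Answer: -9563418137/6514450302 ≈ -1.4680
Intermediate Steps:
-432431/243358 + 57883/187383 = -432431*1/243358 + 57883*(1/187383) = -432431/243358 + 8269/26769 = -9563418137/6514450302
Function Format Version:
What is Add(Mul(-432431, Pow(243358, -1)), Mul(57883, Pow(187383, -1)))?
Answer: Rational(-9563418137, 6514450302) ≈ -1.4680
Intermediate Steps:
Add(Mul(-432431, Pow(243358, -1)), Mul(57883, Pow(187383, -1))) = Add(Mul(-432431, Rational(1, 243358)), Mul(57883, Rational(1, 187383))) = Add(Rational(-432431, 243358), Rational(8269, 26769)) = Rational(-9563418137, 6514450302)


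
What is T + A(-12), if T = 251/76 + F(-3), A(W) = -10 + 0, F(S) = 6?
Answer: -53/76 ≈ -0.69737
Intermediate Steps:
A(W) = -10
T = 707/76 (T = 251/76 + 6 = 707/76 ≈ 9.3026)
T + A(-12) = 707/76 - 10 = -53/76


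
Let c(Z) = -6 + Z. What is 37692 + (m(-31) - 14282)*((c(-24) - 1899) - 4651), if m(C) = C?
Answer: 94217232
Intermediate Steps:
37692 + (m(-31) - 14282)*((c(-24) - 1899) - 4651) = 37692 + (-31 - 14282)*(((-6 - 24) - 1899) - 4651) = 37692 - 14313*((-30 - 1899) - 4651) = 37692 - 14313*(-1929 - 4651) = 37692 - 14313*(-6580) = 37692 + 94179540 = 94217232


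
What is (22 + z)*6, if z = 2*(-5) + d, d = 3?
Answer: 90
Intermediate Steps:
z = -7 (z = 2*(-5) + 3 = -10 + 3 = -7)
(22 + z)*6 = (22 - 7)*6 = 15*6 = 90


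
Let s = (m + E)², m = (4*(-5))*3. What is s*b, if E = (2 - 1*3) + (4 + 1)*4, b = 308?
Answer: 517748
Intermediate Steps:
m = -60 (m = -20*3 = -60)
E = 19 (E = (2 - 3) + 5*4 = -1 + 20 = 19)
s = 1681 (s = (-60 + 19)² = (-41)² = 1681)
s*b = 1681*308 = 517748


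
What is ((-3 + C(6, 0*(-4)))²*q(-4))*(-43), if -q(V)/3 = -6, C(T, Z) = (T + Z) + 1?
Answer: -12384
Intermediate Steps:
C(T, Z) = 1 + T + Z
q(V) = 18 (q(V) = -3*(-6) = 18)
((-3 + C(6, 0*(-4)))²*q(-4))*(-43) = ((-3 + (1 + 6 + 0*(-4)))²*18)*(-43) = ((-3 + (1 + 6 + 0))²*18)*(-43) = ((-3 + 7)²*18)*(-43) = (4²*18)*(-43) = (16*18)*(-43) = 288*(-43) = -12384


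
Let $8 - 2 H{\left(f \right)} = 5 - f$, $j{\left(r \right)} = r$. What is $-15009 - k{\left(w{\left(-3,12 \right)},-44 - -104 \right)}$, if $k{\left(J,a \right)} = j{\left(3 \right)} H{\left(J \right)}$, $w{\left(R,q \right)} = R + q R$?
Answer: $-14955$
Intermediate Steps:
$H{\left(f \right)} = \frac{3}{2} + \frac{f}{2}$ ($H{\left(f \right)} = 4 - \frac{5 - f}{2} = 4 + \left(- \frac{5}{2} + \frac{f}{2}\right) = \frac{3}{2} + \frac{f}{2}$)
$w{\left(R,q \right)} = R + R q$
$k{\left(J,a \right)} = \frac{9}{2} + \frac{3 J}{2}$ ($k{\left(J,a \right)} = 3 \left(\frac{3}{2} + \frac{J}{2}\right) = \frac{9}{2} + \frac{3 J}{2}$)
$-15009 - k{\left(w{\left(-3,12 \right)},-44 - -104 \right)} = -15009 - \left(\frac{9}{2} + \frac{3 \left(- 3 \left(1 + 12\right)\right)}{2}\right) = -15009 - \left(\frac{9}{2} + \frac{3 \left(\left(-3\right) 13\right)}{2}\right) = -15009 - \left(\frac{9}{2} + \frac{3}{2} \left(-39\right)\right) = -15009 - \left(\frac{9}{2} - \frac{117}{2}\right) = -15009 - -54 = -15009 + 54 = -14955$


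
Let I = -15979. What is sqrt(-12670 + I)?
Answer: I*sqrt(28649) ≈ 169.26*I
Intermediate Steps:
sqrt(-12670 + I) = sqrt(-12670 - 15979) = sqrt(-28649) = I*sqrt(28649)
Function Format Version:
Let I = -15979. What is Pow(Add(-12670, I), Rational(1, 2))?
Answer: Mul(I, Pow(28649, Rational(1, 2))) ≈ Mul(169.26, I)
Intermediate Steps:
Pow(Add(-12670, I), Rational(1, 2)) = Pow(Add(-12670, -15979), Rational(1, 2)) = Pow(-28649, Rational(1, 2)) = Mul(I, Pow(28649, Rational(1, 2)))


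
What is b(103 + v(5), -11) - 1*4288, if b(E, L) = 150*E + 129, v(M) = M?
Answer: 12041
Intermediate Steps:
b(E, L) = 129 + 150*E
b(103 + v(5), -11) - 1*4288 = (129 + 150*(103 + 5)) - 1*4288 = (129 + 150*108) - 4288 = (129 + 16200) - 4288 = 16329 - 4288 = 12041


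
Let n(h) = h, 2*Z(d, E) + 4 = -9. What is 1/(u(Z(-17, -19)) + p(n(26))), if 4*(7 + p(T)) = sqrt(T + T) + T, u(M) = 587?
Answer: 1173/687958 - sqrt(13)/687958 ≈ 0.0016998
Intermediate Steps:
Z(d, E) = -13/2 (Z(d, E) = -2 + (1/2)*(-9) = -2 - 9/2 = -13/2)
p(T) = -7 + T/4 + sqrt(2)*sqrt(T)/4 (p(T) = -7 + (sqrt(T + T) + T)/4 = -7 + (sqrt(2*T) + T)/4 = -7 + (sqrt(2)*sqrt(T) + T)/4 = -7 + (T + sqrt(2)*sqrt(T))/4 = -7 + (T/4 + sqrt(2)*sqrt(T)/4) = -7 + T/4 + sqrt(2)*sqrt(T)/4)
1/(u(Z(-17, -19)) + p(n(26))) = 1/(587 + (-7 + (1/4)*26 + sqrt(2)*sqrt(26)/4)) = 1/(587 + (-7 + 13/2 + sqrt(13)/2)) = 1/(587 + (-1/2 + sqrt(13)/2)) = 1/(1173/2 + sqrt(13)/2)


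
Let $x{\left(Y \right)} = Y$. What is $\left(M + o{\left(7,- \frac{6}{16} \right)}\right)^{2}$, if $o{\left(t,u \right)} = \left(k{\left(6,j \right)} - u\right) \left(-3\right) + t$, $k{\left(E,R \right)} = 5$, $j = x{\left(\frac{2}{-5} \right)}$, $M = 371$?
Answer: $\frac{8381025}{64} \approx 1.3095 \cdot 10^{5}$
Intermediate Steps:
$j = - \frac{2}{5}$ ($j = \frac{2}{-5} = 2 \left(- \frac{1}{5}\right) = - \frac{2}{5} \approx -0.4$)
$o{\left(t,u \right)} = -15 + t + 3 u$ ($o{\left(t,u \right)} = \left(5 - u\right) \left(-3\right) + t = \left(-15 + 3 u\right) + t = -15 + t + 3 u$)
$\left(M + o{\left(7,- \frac{6}{16} \right)}\right)^{2} = \left(371 + \left(-15 + 7 + 3 \left(- \frac{6}{16}\right)\right)\right)^{2} = \left(371 + \left(-15 + 7 + 3 \left(\left(-6\right) \frac{1}{16}\right)\right)\right)^{2} = \left(371 + \left(-15 + 7 + 3 \left(- \frac{3}{8}\right)\right)\right)^{2} = \left(371 - \frac{73}{8}\right)^{2} = \left(\frac{2895}{8}\right)^{2} = \frac{8381025}{64}$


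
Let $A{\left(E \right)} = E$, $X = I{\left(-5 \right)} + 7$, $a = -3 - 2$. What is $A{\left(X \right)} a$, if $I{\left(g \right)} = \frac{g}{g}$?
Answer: $-40$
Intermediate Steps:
$I{\left(g \right)} = 1$
$a = -5$
$X = 8$ ($X = 1 + 7 = 8$)
$A{\left(X \right)} a = 8 \left(-5\right) = -40$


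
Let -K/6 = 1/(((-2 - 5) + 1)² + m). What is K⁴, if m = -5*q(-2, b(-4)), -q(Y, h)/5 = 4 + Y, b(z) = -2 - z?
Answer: 81/3418801 ≈ 2.3693e-5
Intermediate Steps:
q(Y, h) = -20 - 5*Y (q(Y, h) = -5*(4 + Y) = -20 - 5*Y)
m = 50 (m = -5*(-20 - 5*(-2)) = -5*(-20 + 10) = -5*(-10) = 50)
K = -3/43 (K = -6/(((-2 - 5) + 1)² + 50) = -6/((-7 + 1)² + 50) = -6/((-6)² + 50) = -6/(36 + 50) = -6/86 = -6*1/86 = -3/43 ≈ -0.069767)
K⁴ = (-3/43)⁴ = 81/3418801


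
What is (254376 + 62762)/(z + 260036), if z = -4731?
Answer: 317138/255305 ≈ 1.2422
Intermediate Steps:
(254376 + 62762)/(z + 260036) = (254376 + 62762)/(-4731 + 260036) = 317138/255305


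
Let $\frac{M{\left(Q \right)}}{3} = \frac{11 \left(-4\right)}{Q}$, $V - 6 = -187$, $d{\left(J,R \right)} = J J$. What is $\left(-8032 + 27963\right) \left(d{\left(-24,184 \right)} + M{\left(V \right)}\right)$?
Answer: $\frac{2080557228}{181} \approx 1.1495 \cdot 10^{7}$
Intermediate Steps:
$d{\left(J,R \right)} = J^{2}$
$V = -181$ ($V = 6 - 187 = -181$)
$M{\left(Q \right)} = - \frac{132}{Q}$ ($M{\left(Q \right)} = 3 \frac{11 \left(-4\right)}{Q} = 3 \left(- \frac{44}{Q}\right) = - \frac{132}{Q}$)
$\left(-8032 + 27963\right) \left(d{\left(-24,184 \right)} + M{\left(V \right)}\right) = \left(-8032 + 27963\right) \left(\left(-24\right)^{2} - \frac{132}{-181}\right) = 19931 \left(576 - - \frac{132}{181}\right) = 19931 \left(576 + \frac{132}{181}\right) = 19931 \cdot \frac{104388}{181} = \frac{2080557228}{181}$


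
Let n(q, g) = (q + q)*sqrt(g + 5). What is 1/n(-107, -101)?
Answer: I*sqrt(6)/5136 ≈ 0.00047693*I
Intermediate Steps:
n(q, g) = 2*q*sqrt(5 + g) (n(q, g) = (2*q)*sqrt(5 + g) = 2*q*sqrt(5 + g))
1/n(-107, -101) = 1/(2*(-107)*sqrt(5 - 101)) = 1/(2*(-107)*sqrt(-96)) = 1/(2*(-107)*(4*I*sqrt(6))) = 1/(-856*I*sqrt(6)) = I*sqrt(6)/5136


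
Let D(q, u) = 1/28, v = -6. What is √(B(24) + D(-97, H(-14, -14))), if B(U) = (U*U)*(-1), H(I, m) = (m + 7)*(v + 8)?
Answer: I*√112889/14 ≈ 23.999*I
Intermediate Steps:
H(I, m) = 14 + 2*m (H(I, m) = (m + 7)*(-6 + 8) = (7 + m)*2 = 14 + 2*m)
D(q, u) = 1/28
B(U) = -U² (B(U) = U²*(-1) = -U²)
√(B(24) + D(-97, H(-14, -14))) = √(-1*24² + 1/28) = √(-1*576 + 1/28) = √(-576 + 1/28) = √(-16127/28) = I*√112889/14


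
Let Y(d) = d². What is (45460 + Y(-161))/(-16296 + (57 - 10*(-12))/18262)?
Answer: -1303559822/297597375 ≈ -4.3803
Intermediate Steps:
(45460 + Y(-161))/(-16296 + (57 - 10*(-12))/18262) = (45460 + (-161)²)/(-16296 + (57 - 10*(-12))/18262) = (45460 + 25921)/(-16296 + (57 + 120)*(1/18262)) = 71381/(-16296 + 177*(1/18262)) = 71381/(-16296 + 177/18262) = 71381/(-297597375/18262) = 71381*(-18262/297597375) = -1303559822/297597375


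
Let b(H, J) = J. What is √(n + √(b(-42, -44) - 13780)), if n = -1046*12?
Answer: 2*√(-3138 + 12*I*√6) ≈ 0.52472 + 112.04*I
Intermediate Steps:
n = -12552
√(n + √(b(-42, -44) - 13780)) = √(-12552 + √(-44 - 13780)) = √(-12552 + √(-13824)) = √(-12552 + 48*I*√6)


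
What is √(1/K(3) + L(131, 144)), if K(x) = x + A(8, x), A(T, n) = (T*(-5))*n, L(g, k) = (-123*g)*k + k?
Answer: I*√3528914701/39 ≈ 1523.2*I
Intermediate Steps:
L(g, k) = k - 123*g*k (L(g, k) = -123*g*k + k = k - 123*g*k)
A(T, n) = -5*T*n (A(T, n) = (-5*T)*n = -5*T*n)
K(x) = -39*x (K(x) = x - 5*8*x = x - 40*x = -39*x)
√(1/K(3) + L(131, 144)) = √(1/(-39*3) + 144*(1 - 123*131)) = √(1/(-117) + 144*(1 - 16113)) = √(-1/117 + 144*(-16112)) = √(-1/117 - 2320128) = √(-271454977/117) = I*√3528914701/39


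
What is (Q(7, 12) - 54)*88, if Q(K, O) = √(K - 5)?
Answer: -4752 + 88*√2 ≈ -4627.5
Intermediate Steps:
Q(K, O) = √(-5 + K)
(Q(7, 12) - 54)*88 = (√(-5 + 7) - 54)*88 = (√2 - 54)*88 = (-54 + √2)*88 = -4752 + 88*√2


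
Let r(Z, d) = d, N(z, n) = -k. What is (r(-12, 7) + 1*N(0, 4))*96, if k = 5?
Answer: 192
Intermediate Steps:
N(z, n) = -5 (N(z, n) = -1*5 = -5)
(r(-12, 7) + 1*N(0, 4))*96 = (7 + 1*(-5))*96 = (7 - 5)*96 = 2*96 = 192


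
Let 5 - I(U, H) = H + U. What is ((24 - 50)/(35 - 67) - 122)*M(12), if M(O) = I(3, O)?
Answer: 9695/8 ≈ 1211.9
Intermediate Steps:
I(U, H) = 5 - H - U (I(U, H) = 5 - (H + U) = 5 + (-H - U) = 5 - H - U)
M(O) = 2 - O (M(O) = 5 - O - 1*3 = 5 - O - 3 = 2 - O)
((24 - 50)/(35 - 67) - 122)*M(12) = ((24 - 50)/(35 - 67) - 122)*(2 - 1*12) = (-26/(-32) - 122)*(2 - 12) = (-26*(-1/32) - 122)*(-10) = (13/16 - 122)*(-10) = -1939/16*(-10) = 9695/8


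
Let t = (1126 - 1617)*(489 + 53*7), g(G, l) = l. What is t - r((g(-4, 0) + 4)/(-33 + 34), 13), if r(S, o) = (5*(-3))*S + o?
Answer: -422213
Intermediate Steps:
t = -422260 (t = -491*(489 + 371) = -491*860 = -422260)
r(S, o) = o - 15*S (r(S, o) = -15*S + o = o - 15*S)
t - r((g(-4, 0) + 4)/(-33 + 34), 13) = -422260 - (13 - 15*(0 + 4)/(-33 + 34)) = -422260 - (13 - 60/1) = -422260 - (13 - 60) = -422260 - 1*(-47) = -422260 + 47 = -422213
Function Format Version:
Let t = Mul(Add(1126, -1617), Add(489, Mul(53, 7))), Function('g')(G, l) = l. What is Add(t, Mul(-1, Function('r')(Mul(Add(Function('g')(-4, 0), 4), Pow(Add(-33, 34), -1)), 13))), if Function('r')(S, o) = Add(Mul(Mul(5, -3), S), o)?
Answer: -422213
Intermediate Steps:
t = -422260 (t = Mul(-491, Add(489, 371)) = Mul(-491, 860) = -422260)
Function('r')(S, o) = Add(o, Mul(-15, S)) (Function('r')(S, o) = Add(Mul(-15, S), o) = Add(o, Mul(-15, S)))
Add(t, Mul(-1, Function('r')(Mul(Add(Function('g')(-4, 0), 4), Pow(Add(-33, 34), -1)), 13))) = Add(-422260, Mul(-1, Add(13, Mul(-15, Mul(Add(0, 4), Pow(Add(-33, 34), -1)))))) = Add(-422260, Mul(-1, Add(13, Mul(-15, Mul(4, Pow(1, -1)))))) = Add(-422260, Mul(-1, Add(13, Mul(-15, Mul(4, 1))))) = Add(-422260, Mul(-1, Add(13, Mul(-15, 4)))) = Add(-422260, Mul(-1, Add(13, -60))) = Add(-422260, Mul(-1, -47)) = Add(-422260, 47) = -422213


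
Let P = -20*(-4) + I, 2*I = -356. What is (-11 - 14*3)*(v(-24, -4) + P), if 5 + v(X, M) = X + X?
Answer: 8003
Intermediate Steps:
v(X, M) = -5 + 2*X (v(X, M) = -5 + (X + X) = -5 + 2*X)
I = -178 (I = (½)*(-356) = -178)
P = -98 (P = -20*(-4) - 178 = 80 - 178 = -98)
(-11 - 14*3)*(v(-24, -4) + P) = (-11 - 14*3)*((-5 + 2*(-24)) - 98) = (-11 - 42)*((-5 - 48) - 98) = -53*(-53 - 98) = -53*(-151) = 8003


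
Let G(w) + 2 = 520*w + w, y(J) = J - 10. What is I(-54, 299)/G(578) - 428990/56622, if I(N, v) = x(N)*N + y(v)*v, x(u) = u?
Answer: -62063229623/8525461296 ≈ -7.2797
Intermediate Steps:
y(J) = -10 + J
I(N, v) = N² + v*(-10 + v) (I(N, v) = N*N + (-10 + v)*v = N² + v*(-10 + v))
G(w) = -2 + 521*w (G(w) = -2 + (520*w + w) = -2 + 521*w)
I(-54, 299)/G(578) - 428990/56622 = ((-54)² + 299*(-10 + 299))/(-2 + 521*578) - 428990/56622 = (2916 + 299*289)/(-2 + 301138) - 428990*1/56622 = (2916 + 86411)/301136 - 214495/28311 = 89327*(1/301136) - 214495/28311 = 89327/301136 - 214495/28311 = -62063229623/8525461296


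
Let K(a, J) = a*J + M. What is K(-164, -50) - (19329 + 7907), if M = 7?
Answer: -19029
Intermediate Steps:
K(a, J) = 7 + J*a (K(a, J) = a*J + 7 = J*a + 7 = 7 + J*a)
K(-164, -50) - (19329 + 7907) = (7 - 50*(-164)) - (19329 + 7907) = (7 + 8200) - 1*27236 = 8207 - 27236 = -19029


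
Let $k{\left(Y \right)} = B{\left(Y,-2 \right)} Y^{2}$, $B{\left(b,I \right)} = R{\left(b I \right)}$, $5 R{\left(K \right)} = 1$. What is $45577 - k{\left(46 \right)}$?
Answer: $\frac{225769}{5} \approx 45154.0$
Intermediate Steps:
$R{\left(K \right)} = \frac{1}{5}$ ($R{\left(K \right)} = \frac{1}{5} \cdot 1 = \frac{1}{5}$)
$B{\left(b,I \right)} = \frac{1}{5}$
$k{\left(Y \right)} = \frac{Y^{2}}{5}$
$45577 - k{\left(46 \right)} = 45577 - \frac{46^{2}}{5} = 45577 - \frac{1}{5} \cdot 2116 = 45577 - \frac{2116}{5} = \frac{225769}{5}$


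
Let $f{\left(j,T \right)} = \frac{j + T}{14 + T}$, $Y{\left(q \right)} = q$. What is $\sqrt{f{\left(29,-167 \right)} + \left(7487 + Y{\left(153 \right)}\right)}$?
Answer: $\frac{\sqrt{19873986}}{51} \approx 87.412$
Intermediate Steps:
$f{\left(j,T \right)} = \frac{T + j}{14 + T}$
$\sqrt{f{\left(29,-167 \right)} + \left(7487 + Y{\left(153 \right)}\right)} = \sqrt{\frac{-167 + 29}{14 - 167} + \left(7487 + 153\right)} = \sqrt{\frac{1}{-153} \left(-138\right) + 7640} = \sqrt{\left(- \frac{1}{153}\right) \left(-138\right) + 7640} = \sqrt{\frac{46}{51} + 7640} = \sqrt{\frac{389686}{51}} = \frac{\sqrt{19873986}}{51}$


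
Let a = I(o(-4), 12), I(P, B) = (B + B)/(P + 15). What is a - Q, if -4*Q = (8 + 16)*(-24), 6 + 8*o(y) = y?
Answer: -7824/55 ≈ -142.25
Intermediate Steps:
o(y) = -3/4 + y/8
Q = 144 (Q = -(8 + 16)*(-24)/4 = -6*(-24) = -1/4*(-576) = 144)
I(P, B) = 2*B/(15 + P) (I(P, B) = (2*B)/(15 + P) = 2*B/(15 + P))
a = 96/55 (a = 2*12/(15 + (-3/4 + (1/8)*(-4))) = 2*12/(15 + (-3/4 - 1/2)) = 2*12/(15 - 5/4) = 2*12/(55/4) = 2*12*(4/55) = 96/55 ≈ 1.7455)
a - Q = 96/55 - 1*144 = 96/55 - 144 = -7824/55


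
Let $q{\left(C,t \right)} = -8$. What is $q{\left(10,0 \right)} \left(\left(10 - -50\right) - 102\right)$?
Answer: $336$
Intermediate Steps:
$q{\left(10,0 \right)} \left(\left(10 - -50\right) - 102\right) = - 8 \left(\left(10 - -50\right) - 102\right) = - 8 \left(\left(10 + 50\right) - 102\right) = - 8 \left(60 - 102\right) = \left(-8\right) \left(-42\right) = 336$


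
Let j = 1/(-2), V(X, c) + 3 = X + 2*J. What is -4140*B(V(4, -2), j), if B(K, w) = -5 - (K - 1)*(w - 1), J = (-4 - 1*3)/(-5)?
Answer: 3312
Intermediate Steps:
J = 7/5 (J = (-4 - 3)*(-⅕) = -7*(-⅕) = 7/5 ≈ 1.4000)
V(X, c) = -⅕ + X (V(X, c) = -3 + (X + 2*(7/5)) = -3 + (X + 14/5) = -3 + (14/5 + X) = -⅕ + X)
j = -½ ≈ -0.50000
B(K, w) = -5 - (-1 + K)*(-1 + w)
-4140*B(V(4, -2), j) = -4140*(-6 + (-⅕ + 4) - ½ - 1*(-⅕ + 4)*(-½)) = -4140*(-6 + 19/5 - ½ - 1*19/5*(-½)) = -4140*(-6 + 19/5 - ½ + 19/10) = -4140*(-⅘) = 3312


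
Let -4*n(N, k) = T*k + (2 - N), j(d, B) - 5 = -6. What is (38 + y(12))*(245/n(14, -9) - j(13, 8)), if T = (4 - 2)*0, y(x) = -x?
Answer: 6448/3 ≈ 2149.3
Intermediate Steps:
j(d, B) = -1 (j(d, B) = 5 - 6 = -1)
T = 0 (T = 2*0 = 0)
n(N, k) = -½ + N/4 (n(N, k) = -(0*k + (2 - N))/4 = -(0 + (2 - N))/4 = -(2 - N)/4 = -½ + N/4)
(38 + y(12))*(245/n(14, -9) - j(13, 8)) = (38 - 1*12)*(245/(-½ + (¼)*14) - 1*(-1)) = (38 - 12)*(245/(-½ + 7/2) + 1) = 26*(245/3 + 1) = 26*(248/3) = 6448/3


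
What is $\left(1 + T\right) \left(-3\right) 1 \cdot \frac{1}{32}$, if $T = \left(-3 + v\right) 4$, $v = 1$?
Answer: $\frac{21}{32} \approx 0.65625$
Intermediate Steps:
$T = -8$ ($T = \left(-3 + 1\right) 4 = \left(-2\right) 4 = -8$)
$\left(1 + T\right) \left(-3\right) 1 \cdot \frac{1}{32} = \left(1 - 8\right) \left(-3\right) 1 \cdot \frac{1}{32} = \left(-7\right) \left(-3\right) 1 \cdot \frac{1}{32} = 21 \cdot \frac{1}{32} = \frac{21}{32}$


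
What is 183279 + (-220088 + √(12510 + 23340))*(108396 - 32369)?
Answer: -16732447097 + 380135*√1434 ≈ -1.6718e+10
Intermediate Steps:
183279 + (-220088 + √(12510 + 23340))*(108396 - 32369) = 183279 + (-220088 + √35850)*76027 = 183279 + (-220088 + 5*√1434)*76027 = 183279 + (-16732630376 + 380135*√1434) = -16732447097 + 380135*√1434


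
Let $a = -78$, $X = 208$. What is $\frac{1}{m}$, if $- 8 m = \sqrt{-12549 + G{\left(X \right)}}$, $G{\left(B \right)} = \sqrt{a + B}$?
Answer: $\frac{8 i}{\sqrt{12549 - \sqrt{130}}} \approx 0.071447 i$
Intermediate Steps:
$G{\left(B \right)} = \sqrt{-78 + B}$
$m = - \frac{\sqrt{-12549 + \sqrt{130}}}{8}$ ($m = - \frac{\sqrt{-12549 + \sqrt{-78 + 208}}}{8} = - \frac{\sqrt{-12549 + \sqrt{130}}}{8} \approx - 13.996 i$)
$\frac{1}{m} = \frac{1}{\left(- \frac{1}{8}\right) i \sqrt{12549 - \sqrt{130}}} = \frac{8 i}{\sqrt{12549 - \sqrt{130}}}$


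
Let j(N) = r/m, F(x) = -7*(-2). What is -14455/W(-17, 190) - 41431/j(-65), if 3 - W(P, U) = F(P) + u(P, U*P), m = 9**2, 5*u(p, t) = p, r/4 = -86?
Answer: 76193609/6536 ≈ 11658.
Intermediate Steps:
r = -344 (r = 4*(-86) = -344)
u(p, t) = p/5
m = 81
F(x) = 14
W(P, U) = -11 - P/5 (W(P, U) = 3 - (14 + P/5) = 3 + (-14 - P/5) = -11 - P/5)
j(N) = -344/81
-14455/W(-17, 190) - 41431/j(-65) = -14455/(-11 - 1/5*(-17)) - 41431/(-344/81) = -14455/(-11 + 17/5) - 41431*(-81/344) = -14455/(-38/5) + 3355911/344 = -14455*(-5/38) + 3355911/344 = 72275/38 + 3355911/344 = 76193609/6536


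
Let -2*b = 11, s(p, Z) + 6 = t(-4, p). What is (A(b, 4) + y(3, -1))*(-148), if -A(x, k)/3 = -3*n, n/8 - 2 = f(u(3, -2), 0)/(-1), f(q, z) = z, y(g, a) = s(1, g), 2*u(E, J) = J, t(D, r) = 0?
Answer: -20424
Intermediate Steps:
s(p, Z) = -6 (s(p, Z) = -6 + 0 = -6)
u(E, J) = J/2
y(g, a) = -6
b = -11/2 (b = -½*11 = -11/2 ≈ -5.5000)
n = 16 (n = 16 + 8*(0/(-1)) = 16 + 8*(0*(-1)) = 16 + 8*0 = 16 + 0 = 16)
A(x, k) = 144 (A(x, k) = -(-9)*16 = -3*(-48) = 144)
(A(b, 4) + y(3, -1))*(-148) = (144 - 6)*(-148) = 138*(-148) = -20424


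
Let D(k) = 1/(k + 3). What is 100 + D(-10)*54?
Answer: 646/7 ≈ 92.286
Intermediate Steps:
D(k) = 1/(3 + k)
100 + D(-10)*54 = 100 + 54/(3 - 10) = 100 + 54/(-7) = 100 - ⅐*54 = 100 - 54/7 = 646/7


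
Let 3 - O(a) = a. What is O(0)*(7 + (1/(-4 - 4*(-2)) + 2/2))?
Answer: 387/16 ≈ 24.188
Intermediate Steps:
O(a) = 3 - a
O(0)*(7 + (1/(-4 - 4*(-2)) + 2/2)) = (3 - 1*0)*(7 + (1/(-4 - 4*(-2)) + 2/2)) = (3 + 0)*(7 + (-½/(-8) + 2*(½))) = 3*(7 + (-⅛*(-½) + 1)) = 3*(7 + (1/16 + 1)) = 3*(7 + 17/16) = 3*(129/16) = 387/16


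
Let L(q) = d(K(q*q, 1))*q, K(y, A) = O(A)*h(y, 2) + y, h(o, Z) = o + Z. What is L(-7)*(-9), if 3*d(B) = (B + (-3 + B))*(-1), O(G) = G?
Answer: -4137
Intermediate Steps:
h(o, Z) = Z + o
K(y, A) = y + A*(2 + y) (K(y, A) = A*(2 + y) + y = y + A*(2 + y))
d(B) = 1 - 2*B/3 (d(B) = ((B + (-3 + B))*(-1))/3 = ((-3 + 2*B)*(-1))/3 = (3 - 2*B)/3 = 1 - 2*B/3)
L(q) = q*(-⅓ - 4*q²/3) (L(q) = (1 - 2*(q*q + 1*(2 + q*q))/3)*q = (1 - 2*(q² + 1*(2 + q²))/3)*q = (1 - 2*(q² + (2 + q²))/3)*q = (1 - 2*(2 + 2*q²)/3)*q = (1 + (-4/3 - 4*q²/3))*q = (-⅓ - 4*q²/3)*q = q*(-⅓ - 4*q²/3))
L(-7)*(-9) = -⅓*(-7)*(1 + 4*(-7)²)*(-9) = -⅓*(-7)*(1 + 4*49)*(-9) = -⅓*(-7)*(1 + 196)*(-9) = -⅓*(-7)*197*(-9) = (1379/3)*(-9) = -4137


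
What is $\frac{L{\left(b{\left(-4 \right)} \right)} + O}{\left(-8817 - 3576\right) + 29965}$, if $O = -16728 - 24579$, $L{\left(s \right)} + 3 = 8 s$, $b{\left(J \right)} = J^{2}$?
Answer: $- \frac{20591}{8786} \approx -2.3436$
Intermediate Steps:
$L{\left(s \right)} = -3 + 8 s$
$O = -41307$
$\frac{L{\left(b{\left(-4 \right)} \right)} + O}{\left(-8817 - 3576\right) + 29965} = \frac{\left(-3 + 8 \left(-4\right)^{2}\right) - 41307}{\left(-8817 - 3576\right) + 29965} = \frac{\left(-3 + 8 \cdot 16\right) - 41307}{-12393 + 29965} = \frac{\left(-3 + 128\right) - 41307}{17572} = \left(125 - 41307\right) \frac{1}{17572} = \left(-41182\right) \frac{1}{17572} = - \frac{20591}{8786}$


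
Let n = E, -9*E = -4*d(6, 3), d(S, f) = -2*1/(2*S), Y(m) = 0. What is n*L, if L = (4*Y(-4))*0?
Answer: 0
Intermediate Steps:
d(S, f) = -1/S (d(S, f) = -2*1/(2*S) = -1/S)
E = -2/27 (E = -(-4)*(-1/6)/9 = -(-4)*(-1*⅙)/9 = -(-4)*(-1)/(9*6) = -⅑*⅔ = -2/27 ≈ -0.074074)
L = 0 (L = (4*0)*0 = 0*0 = 0)
n = -2/27 ≈ -0.074074
n*L = -2/27*0 = 0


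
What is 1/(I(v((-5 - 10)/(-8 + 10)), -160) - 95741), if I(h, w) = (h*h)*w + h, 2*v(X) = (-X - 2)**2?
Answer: -8/1058627 ≈ -7.5570e-6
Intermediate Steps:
v(X) = (-2 - X)**2/2 (v(X) = (-X - 2)**2/2 = (-2 - X)**2/2)
I(h, w) = h + w*h**2 (I(h, w) = h**2*w + h = w*h**2 + h = h + w*h**2)
1/(I(v((-5 - 10)/(-8 + 10)), -160) - 95741) = 1/(((2 + (-5 - 10)/(-8 + 10))**2/2)*(1 + ((2 + (-5 - 10)/(-8 + 10))**2/2)*(-160)) - 95741) = 1/(((2 - 15/2)**2/2)*(1 + ((2 - 15/2)**2/2)*(-160)) - 95741) = 1/(((-11/2)**2/2)*(1 + ((-11/2)**2/2)*(-160)) - 95741) = 1/(((1/2)*(121/4))*(1 + ((1/2)*(121/4))*(-160)) - 95741) = 1/(121*(1 + (121/8)*(-160))/8 - 95741) = 1/(121*(1 - 2420)/8 - 95741) = 1/((121/8)*(-2419) - 95741) = 1/(-292699/8 - 95741) = 1/(-1058627/8) = -8/1058627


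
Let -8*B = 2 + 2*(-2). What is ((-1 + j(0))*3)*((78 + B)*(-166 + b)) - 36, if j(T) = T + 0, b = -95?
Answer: 244935/4 ≈ 61234.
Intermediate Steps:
j(T) = T
B = 1/4 (B = -(2 + 2*(-2))/8 = -(2 - 4)/8 = -1/8*(-2) = 1/4 ≈ 0.25000)
((-1 + j(0))*3)*((78 + B)*(-166 + b)) - 36 = ((-1 + 0)*3)*((78 + 1/4)*(-166 - 95)) - 36 = (-1*3)*((313/4)*(-261)) - 36 = -3*(-81693/4) - 36 = 245079/4 - 36 = 244935/4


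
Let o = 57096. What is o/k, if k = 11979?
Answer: 6344/1331 ≈ 4.7663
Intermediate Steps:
o/k = 57096/11979 = 57096*(1/11979) = 6344/1331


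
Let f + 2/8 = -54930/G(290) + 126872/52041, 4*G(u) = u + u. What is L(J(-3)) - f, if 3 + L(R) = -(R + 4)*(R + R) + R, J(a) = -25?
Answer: -4233941227/6036756 ≈ -701.36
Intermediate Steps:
G(u) = u/2 (G(u) = (u + u)/4 = (2*u)/4 = u/2)
f = -2273681741/6036756 (f = -1/4 + (-54930/((1/2)*290) + 126872/52041) = -1/4 + (-54930/145 + 126872*(1/52041)) = -1/4 + (-54930*1/145 + 126872/52041) = -1/4 + (-10986/29 + 126872/52041) = -1/4 - 568043138/1509189 = -2273681741/6036756 ≈ -376.64)
L(R) = -3 + R - 2*R*(4 + R) (L(R) = -3 + (-(R + 4)*(R + R) + R) = -3 + (-(4 + R)*2*R + R) = -3 + (-2*R*(4 + R) + R) = -3 + (R - 2*R*(4 + R)) = -3 + R - 2*R*(4 + R))
L(J(-3)) - f = (-3 - 7*(-25) - 2*(-25)**2) - 1*(-2273681741/6036756) = (-3 + 175 - 2*625) + 2273681741/6036756 = (-3 + 175 - 1250) + 2273681741/6036756 = -1078 + 2273681741/6036756 = -4233941227/6036756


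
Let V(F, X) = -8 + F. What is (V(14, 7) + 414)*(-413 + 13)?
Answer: -168000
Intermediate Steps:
(V(14, 7) + 414)*(-413 + 13) = ((-8 + 14) + 414)*(-413 + 13) = (6 + 414)*(-400) = 420*(-400) = -168000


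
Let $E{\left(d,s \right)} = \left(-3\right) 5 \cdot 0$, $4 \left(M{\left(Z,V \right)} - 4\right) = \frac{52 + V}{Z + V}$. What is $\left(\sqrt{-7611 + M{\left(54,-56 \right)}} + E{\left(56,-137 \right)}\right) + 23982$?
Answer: $23982 + \frac{i \sqrt{30426}}{2} \approx 23982.0 + 87.215 i$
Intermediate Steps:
$M{\left(Z,V \right)} = 4 + \frac{52 + V}{4 \left(V + Z\right)}$ ($M{\left(Z,V \right)} = 4 + \frac{\left(52 + V\right) \frac{1}{Z + V}}{4} = 4 + \frac{\left(52 + V\right) \frac{1}{V + Z}}{4} = 4 + \frac{\frac{1}{V + Z} \left(52 + V\right)}{4} = 4 + \frac{52 + V}{4 \left(V + Z\right)}$)
$E{\left(d,s \right)} = 0$ ($E{\left(d,s \right)} = \left(-15\right) 0 = 0$)
$\left(\sqrt{-7611 + M{\left(54,-56 \right)}} + E{\left(56,-137 \right)}\right) + 23982 = \left(\sqrt{-7611 + \frac{13 + 4 \cdot 54 + \frac{17}{4} \left(-56\right)}{-56 + 54}} + 0\right) + 23982 = \left(\sqrt{-7611 + \frac{13 + 216 - 238}{-2}} + 0\right) + 23982 = \left(\sqrt{-7611 - - \frac{9}{2}} + 0\right) + 23982 = \left(\sqrt{-7611 + \frac{9}{2}} + 0\right) + 23982 = \left(\sqrt{- \frac{15213}{2}} + 0\right) + 23982 = \left(\frac{i \sqrt{30426}}{2} + 0\right) + 23982 = \frac{i \sqrt{30426}}{2} + 23982 = 23982 + \frac{i \sqrt{30426}}{2}$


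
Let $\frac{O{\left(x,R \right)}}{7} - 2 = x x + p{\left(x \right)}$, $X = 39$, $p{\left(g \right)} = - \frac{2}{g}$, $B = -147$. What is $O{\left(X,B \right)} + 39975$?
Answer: $\frac{1974790}{39} \approx 50636.0$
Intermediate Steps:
$O{\left(x,R \right)} = 14 - \frac{14}{x} + 7 x^{2}$ ($O{\left(x,R \right)} = 14 + 7 \left(x x - \frac{2}{x}\right) = 14 + 7 \left(x^{2} - \frac{2}{x}\right) = 14 + \left(- \frac{14}{x} + 7 x^{2}\right) = 14 - \frac{14}{x} + 7 x^{2}$)
$O{\left(X,B \right)} + 39975 = \left(14 - \frac{14}{39} + 7 \cdot 39^{2}\right) + 39975 = \left(14 - \frac{14}{39} + 7 \cdot 1521\right) + 39975 = \left(14 - \frac{14}{39} + 10647\right) + 39975 = \frac{415765}{39} + 39975 = \frac{1974790}{39}$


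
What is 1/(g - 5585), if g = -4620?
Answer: -1/10205 ≈ -9.7991e-5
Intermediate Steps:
1/(g - 5585) = 1/(-4620 - 5585) = 1/(-10205) = -1/10205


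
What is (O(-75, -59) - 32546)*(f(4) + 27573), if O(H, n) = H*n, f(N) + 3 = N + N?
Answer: -775520938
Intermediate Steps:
f(N) = -3 + 2*N (f(N) = -3 + (N + N) = -3 + 2*N)
(O(-75, -59) - 32546)*(f(4) + 27573) = (-75*(-59) - 32546)*((-3 + 2*4) + 27573) = (4425 - 32546)*((-3 + 8) + 27573) = -28121*(5 + 27573) = -28121*27578 = -775520938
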